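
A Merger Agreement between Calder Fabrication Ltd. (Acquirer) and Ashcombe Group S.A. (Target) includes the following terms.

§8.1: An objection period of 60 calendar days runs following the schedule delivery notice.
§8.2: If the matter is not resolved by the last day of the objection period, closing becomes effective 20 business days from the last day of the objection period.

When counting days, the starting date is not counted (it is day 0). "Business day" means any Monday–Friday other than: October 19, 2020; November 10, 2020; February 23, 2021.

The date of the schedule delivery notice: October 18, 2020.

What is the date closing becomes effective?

The last day of the objection period: October 18, 2020 + 60 days = December 17, 2020.
The date closing becomes effective: 20 business days after Thursday, December 17, 2020, skipping weekends — Dec 18, Dec 21, Dec 22, Dec 23, …, Jan 12, Jan 13, Jan 14 — lands on Thursday, January 14, 2021.

January 14, 2021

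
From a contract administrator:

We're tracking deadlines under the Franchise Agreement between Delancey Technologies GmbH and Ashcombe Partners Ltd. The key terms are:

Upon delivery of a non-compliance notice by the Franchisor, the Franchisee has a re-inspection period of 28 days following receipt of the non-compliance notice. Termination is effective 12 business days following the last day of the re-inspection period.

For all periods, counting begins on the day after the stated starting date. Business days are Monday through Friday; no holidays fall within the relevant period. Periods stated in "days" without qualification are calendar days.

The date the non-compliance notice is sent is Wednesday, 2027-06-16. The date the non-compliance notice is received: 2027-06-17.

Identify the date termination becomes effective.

2027-08-02

The last day of the re-inspection period: 2027-06-17 + 28 days = 2027-07-15.
From Thursday, 2027-07-15, 12 business days (Jul 16, Jul 19, Jul 20, Jul 21, …, Jul 29, Jul 30, Aug 2, skipping weekends) brings us to Monday, 2027-08-02, which is the date termination becomes effective.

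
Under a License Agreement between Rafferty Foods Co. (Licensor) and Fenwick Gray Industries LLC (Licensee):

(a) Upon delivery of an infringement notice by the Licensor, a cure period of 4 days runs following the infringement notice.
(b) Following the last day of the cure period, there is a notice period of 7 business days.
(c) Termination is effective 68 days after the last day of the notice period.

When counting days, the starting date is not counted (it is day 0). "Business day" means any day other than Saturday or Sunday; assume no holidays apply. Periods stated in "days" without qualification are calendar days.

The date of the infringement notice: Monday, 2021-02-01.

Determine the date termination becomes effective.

2021-04-25

The last day of the cure period: 4 calendar days after 2021-02-01 is 2021-02-05.
The last day of the notice period: 7 business days after Friday, 2021-02-05, skipping weekends — Feb 8, Feb 9, Feb 10, Feb 11, Feb 12, Feb 15, Feb 16 — lands on Tuesday, 2021-02-16.
The date termination becomes effective: 2021-02-16 + 68 days = 2021-04-25.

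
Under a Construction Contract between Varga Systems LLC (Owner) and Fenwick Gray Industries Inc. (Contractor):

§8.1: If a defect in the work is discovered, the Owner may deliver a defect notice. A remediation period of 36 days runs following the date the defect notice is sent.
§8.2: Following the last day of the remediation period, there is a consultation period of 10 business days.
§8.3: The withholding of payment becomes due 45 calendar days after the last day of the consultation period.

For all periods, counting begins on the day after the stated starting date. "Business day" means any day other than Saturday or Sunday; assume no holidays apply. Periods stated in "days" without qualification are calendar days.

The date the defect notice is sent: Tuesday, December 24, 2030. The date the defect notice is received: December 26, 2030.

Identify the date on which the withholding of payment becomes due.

The last day of the remediation period: 36 calendar days after December 24, 2030 is January 29, 2031.
The last day of the consultation period: 10 business days after Wednesday, January 29, 2031, skipping weekends — Jan 30, Jan 31, Feb 3, Feb 4, Feb 5, Feb 6, Feb 7, Feb 10, Feb 11, Feb 12 — lands on Wednesday, February 12, 2031.
Adding 45 calendar days to February 12, 2031 gives March 29, 2031, which is the date on which the withholding of payment becomes due.

March 29, 2031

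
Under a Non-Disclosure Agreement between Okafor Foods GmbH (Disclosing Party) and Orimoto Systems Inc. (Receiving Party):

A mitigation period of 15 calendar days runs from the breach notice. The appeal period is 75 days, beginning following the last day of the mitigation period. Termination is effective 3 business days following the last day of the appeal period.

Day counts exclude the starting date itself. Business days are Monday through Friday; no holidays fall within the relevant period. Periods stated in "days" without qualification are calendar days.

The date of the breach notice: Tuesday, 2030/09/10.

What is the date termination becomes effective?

2030/12/12

Adding 15 calendar days to 2030/09/10 gives 2030/09/25, which is the last day of the mitigation period.
The last day of the appeal period: 75 calendar days after 2030/09/25 is 2030/12/09.
The date termination becomes effective: 3 business days after Monday, 2030/12/09, skipping weekends — Dec 10, Dec 11, Dec 12 — lands on Thursday, 2030/12/12.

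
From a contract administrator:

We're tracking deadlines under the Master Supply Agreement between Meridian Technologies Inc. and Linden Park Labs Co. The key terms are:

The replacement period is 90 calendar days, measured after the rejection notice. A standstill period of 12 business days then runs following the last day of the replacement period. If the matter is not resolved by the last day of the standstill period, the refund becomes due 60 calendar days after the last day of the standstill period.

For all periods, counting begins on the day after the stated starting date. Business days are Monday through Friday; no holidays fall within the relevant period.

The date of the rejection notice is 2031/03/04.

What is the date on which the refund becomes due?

2031/08/17

The last day of the replacement period: 2031/03/04 + 90 days = 2031/06/02.
The last day of the standstill period: 12 business days after Monday, 2031/06/02, skipping weekends — Jun 3, Jun 4, Jun 5, Jun 6, …, Jun 16, Jun 17, Jun 18 — lands on Wednesday, 2031/06/18.
Adding 60 calendar days to 2031/06/18 gives 2031/08/17, which is the date on which the refund becomes due.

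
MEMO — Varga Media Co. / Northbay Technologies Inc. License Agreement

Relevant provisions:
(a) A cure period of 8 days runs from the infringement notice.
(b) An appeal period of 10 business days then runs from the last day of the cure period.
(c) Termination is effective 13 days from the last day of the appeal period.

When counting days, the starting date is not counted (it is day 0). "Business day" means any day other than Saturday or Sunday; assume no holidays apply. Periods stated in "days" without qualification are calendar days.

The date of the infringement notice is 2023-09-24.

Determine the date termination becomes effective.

2023-10-29

Adding 8 calendar days to 2023-09-24 gives 2023-10-02, which is the last day of the cure period.
From Monday, 2023-10-02, 10 business days (Oct 3, Oct 4, Oct 5, Oct 6, Oct 9, Oct 10, Oct 11, Oct 12, Oct 13, Oct 16, skipping weekends) brings us to Monday, 2023-10-16, which is the last day of the appeal period.
The date termination becomes effective: 13 calendar days after 2023-10-16 is 2023-10-29.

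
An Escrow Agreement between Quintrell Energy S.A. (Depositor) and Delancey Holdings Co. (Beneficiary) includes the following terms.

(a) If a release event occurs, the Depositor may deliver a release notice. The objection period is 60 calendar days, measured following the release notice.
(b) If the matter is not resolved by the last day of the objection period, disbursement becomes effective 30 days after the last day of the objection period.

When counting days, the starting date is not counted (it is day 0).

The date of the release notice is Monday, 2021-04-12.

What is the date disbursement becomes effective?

2021-07-11

The last day of the objection period: 2021-04-12 + 60 days = 2021-06-11.
Adding 30 calendar days to 2021-06-11 gives 2021-07-11, which is the date disbursement becomes effective.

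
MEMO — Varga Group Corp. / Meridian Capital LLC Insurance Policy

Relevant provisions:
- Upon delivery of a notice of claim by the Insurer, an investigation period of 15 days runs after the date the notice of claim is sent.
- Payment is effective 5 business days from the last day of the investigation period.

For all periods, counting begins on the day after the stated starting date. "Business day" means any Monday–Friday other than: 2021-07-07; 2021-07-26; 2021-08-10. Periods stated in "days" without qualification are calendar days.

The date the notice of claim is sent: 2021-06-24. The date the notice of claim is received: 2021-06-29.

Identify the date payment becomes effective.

2021-07-16

The last day of the investigation period: 15 calendar days after 2021-06-24 is 2021-07-09.
The date payment becomes effective: counting 5 business days from Friday, 2021-07-09 (Jul 12, Jul 13, Jul 14, Jul 15, Jul 16, skipping weekends) reaches Friday, 2021-07-16.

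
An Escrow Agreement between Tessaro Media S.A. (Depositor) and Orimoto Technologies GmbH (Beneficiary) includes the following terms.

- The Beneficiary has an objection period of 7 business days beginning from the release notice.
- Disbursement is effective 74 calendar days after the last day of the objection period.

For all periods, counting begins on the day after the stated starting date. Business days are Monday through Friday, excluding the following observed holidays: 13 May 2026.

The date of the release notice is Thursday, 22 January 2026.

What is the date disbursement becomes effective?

17 April 2026

The last day of the objection period: 7 business days after Thursday, 22 January 2026, skipping weekends — Jan 23, Jan 26, Jan 27, Jan 28, Jan 29, Jan 30, Feb 2 — lands on Monday, 2 February 2026.
Adding 74 calendar days to 2 February 2026 gives 17 April 2026, which is the date disbursement becomes effective.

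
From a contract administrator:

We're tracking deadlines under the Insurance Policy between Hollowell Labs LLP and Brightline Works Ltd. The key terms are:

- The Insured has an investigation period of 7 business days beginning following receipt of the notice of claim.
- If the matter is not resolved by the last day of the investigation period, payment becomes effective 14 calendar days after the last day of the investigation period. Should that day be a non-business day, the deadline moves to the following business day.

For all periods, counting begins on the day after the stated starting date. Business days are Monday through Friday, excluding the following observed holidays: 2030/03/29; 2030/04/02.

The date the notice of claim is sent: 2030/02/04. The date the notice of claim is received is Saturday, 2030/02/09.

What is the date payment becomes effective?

2030/03/05

The last day of the investigation period: 7 business days after Saturday, 2030/02/09, skipping weekends — Feb 11, Feb 12, Feb 13, Feb 14, Feb 15, Feb 18, Feb 19 — lands on Tuesday, 2030/02/19.
Adding 14 calendar days to 2030/02/19 gives 2030/03/05, which is the date payment becomes effective. 2030/03/05 is a Tuesday and is not a listed holiday, so no roll-forward applies.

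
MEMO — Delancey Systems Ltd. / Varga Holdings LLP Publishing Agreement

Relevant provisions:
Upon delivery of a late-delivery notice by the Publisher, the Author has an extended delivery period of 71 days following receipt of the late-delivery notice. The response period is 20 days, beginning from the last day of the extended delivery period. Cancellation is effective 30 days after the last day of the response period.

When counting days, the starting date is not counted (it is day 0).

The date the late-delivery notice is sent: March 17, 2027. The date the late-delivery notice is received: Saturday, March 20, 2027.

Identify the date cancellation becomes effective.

The last day of the extended delivery period: March 20, 2027 + 71 days = May 30, 2027.
The last day of the response period: 20 calendar days after May 30, 2027 is June 19, 2027.
Adding 30 calendar days to June 19, 2027 gives July 19, 2027, which is the date cancellation becomes effective.

July 19, 2027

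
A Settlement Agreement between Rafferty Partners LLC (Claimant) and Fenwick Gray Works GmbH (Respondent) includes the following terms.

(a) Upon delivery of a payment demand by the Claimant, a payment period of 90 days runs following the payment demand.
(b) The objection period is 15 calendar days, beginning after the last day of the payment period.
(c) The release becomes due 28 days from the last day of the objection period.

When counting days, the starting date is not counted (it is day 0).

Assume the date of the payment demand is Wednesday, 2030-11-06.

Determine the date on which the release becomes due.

2031-03-19

Adding 90 calendar days to 2030-11-06 gives 2031-02-04, which is the last day of the payment period.
The last day of the objection period: 15 calendar days after 2031-02-04 is 2031-02-19.
Adding 28 calendar days to 2031-02-19 gives 2031-03-19, which is the date on which the release becomes due.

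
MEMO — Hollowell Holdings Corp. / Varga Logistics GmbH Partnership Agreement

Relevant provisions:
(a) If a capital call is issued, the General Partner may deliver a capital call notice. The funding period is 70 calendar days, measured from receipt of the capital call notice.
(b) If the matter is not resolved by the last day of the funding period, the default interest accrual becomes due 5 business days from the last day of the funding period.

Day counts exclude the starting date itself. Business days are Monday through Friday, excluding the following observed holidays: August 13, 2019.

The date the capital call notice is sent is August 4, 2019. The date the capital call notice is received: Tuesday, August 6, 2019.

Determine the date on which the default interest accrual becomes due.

The last day of the funding period: 70 calendar days after August 6, 2019 is October 15, 2019.
The date on which the default interest accrual becomes due: counting 5 business days from Tuesday, October 15, 2019 (Oct 16, Oct 17, Oct 18, Oct 21, Oct 22, skipping weekends) reaches Tuesday, October 22, 2019.

October 22, 2019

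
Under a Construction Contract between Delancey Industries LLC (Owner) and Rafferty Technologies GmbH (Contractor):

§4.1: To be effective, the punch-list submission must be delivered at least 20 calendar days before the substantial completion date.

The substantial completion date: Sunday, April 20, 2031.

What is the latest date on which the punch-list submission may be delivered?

Counting back 20 calendar days from April 20, 2031 gives March 31, 2031.

March 31, 2031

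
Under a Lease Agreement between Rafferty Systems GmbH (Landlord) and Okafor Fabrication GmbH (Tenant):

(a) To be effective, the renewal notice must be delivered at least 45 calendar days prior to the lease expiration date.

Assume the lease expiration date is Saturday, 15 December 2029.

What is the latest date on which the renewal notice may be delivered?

15 December 2029 minus 45 days is 31 October 2029.

31 October 2029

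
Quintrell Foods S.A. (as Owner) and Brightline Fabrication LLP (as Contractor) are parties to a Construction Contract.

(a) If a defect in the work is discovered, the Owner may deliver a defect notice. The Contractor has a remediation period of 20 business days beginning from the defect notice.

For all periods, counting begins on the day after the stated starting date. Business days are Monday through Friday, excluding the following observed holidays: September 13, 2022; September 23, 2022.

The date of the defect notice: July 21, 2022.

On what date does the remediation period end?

August 18, 2022

The last day of the remediation period: 20 business days after Thursday, July 21, 2022, skipping weekends — Jul 22, Jul 25, Jul 26, Jul 27, …, Aug 16, Aug 17, Aug 18 — lands on Thursday, August 18, 2022.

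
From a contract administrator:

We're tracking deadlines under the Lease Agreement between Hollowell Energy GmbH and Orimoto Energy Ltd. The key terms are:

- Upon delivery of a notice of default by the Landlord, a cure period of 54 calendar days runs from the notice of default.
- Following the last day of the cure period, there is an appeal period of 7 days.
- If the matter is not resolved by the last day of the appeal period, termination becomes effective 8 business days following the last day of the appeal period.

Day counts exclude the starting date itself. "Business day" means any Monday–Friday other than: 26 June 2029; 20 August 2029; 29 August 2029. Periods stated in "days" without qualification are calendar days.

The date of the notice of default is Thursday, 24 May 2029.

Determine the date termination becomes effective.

The last day of the cure period: 54 calendar days after 24 May 2029 is 17 July 2029.
The last day of the appeal period: 17 July 2029 + 7 days = 24 July 2029.
From Tuesday, 24 July 2029, 8 business days (Jul 25, Jul 26, Jul 27, Jul 30, Jul 31, Aug 1, Aug 2, Aug 3, skipping weekends) brings us to Friday, 3 August 2029, which is the date termination becomes effective.

3 August 2029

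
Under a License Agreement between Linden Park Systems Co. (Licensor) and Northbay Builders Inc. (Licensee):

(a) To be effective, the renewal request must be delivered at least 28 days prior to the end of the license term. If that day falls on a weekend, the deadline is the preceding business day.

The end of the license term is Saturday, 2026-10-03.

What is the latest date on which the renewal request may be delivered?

2026-09-04

2026-10-03 minus 28 days is 2026-09-05. That is a Saturday, so the deadline moves back to Friday, 2026-09-04.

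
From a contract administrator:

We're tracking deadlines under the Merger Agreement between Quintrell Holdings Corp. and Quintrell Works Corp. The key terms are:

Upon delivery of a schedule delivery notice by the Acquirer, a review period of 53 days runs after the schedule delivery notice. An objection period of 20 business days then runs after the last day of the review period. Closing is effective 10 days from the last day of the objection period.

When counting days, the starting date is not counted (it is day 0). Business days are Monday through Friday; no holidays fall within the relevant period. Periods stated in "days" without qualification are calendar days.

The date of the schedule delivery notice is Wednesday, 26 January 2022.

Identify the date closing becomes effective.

25 April 2022

The last day of the review period: 53 calendar days after 26 January 2022 is 20 March 2022.
From Sunday, 20 March 2022, 20 business days (Mar 21, Mar 22, Mar 23, Mar 24, …, Apr 13, Apr 14, Apr 15, skipping weekends) brings us to Friday, 15 April 2022, which is the last day of the objection period.
The date closing becomes effective: 10 calendar days after 15 April 2022 is 25 April 2022.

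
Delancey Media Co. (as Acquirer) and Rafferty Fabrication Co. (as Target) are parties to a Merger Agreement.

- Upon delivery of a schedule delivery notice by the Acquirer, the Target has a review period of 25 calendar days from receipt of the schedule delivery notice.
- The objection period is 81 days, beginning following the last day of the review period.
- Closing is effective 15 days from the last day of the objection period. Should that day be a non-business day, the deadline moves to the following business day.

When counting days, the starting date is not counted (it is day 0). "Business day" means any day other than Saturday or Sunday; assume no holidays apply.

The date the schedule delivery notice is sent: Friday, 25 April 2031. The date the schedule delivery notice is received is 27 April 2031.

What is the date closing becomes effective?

The last day of the review period: 27 April 2031 + 25 days = 22 May 2031.
The last day of the objection period: 81 calendar days after 22 May 2031 is 11 August 2031.
Adding 15 calendar days to 11 August 2031 gives 26 August 2031, which is the date closing becomes effective. 26 August 2031 is a Tuesday, so no roll-forward applies.

26 August 2031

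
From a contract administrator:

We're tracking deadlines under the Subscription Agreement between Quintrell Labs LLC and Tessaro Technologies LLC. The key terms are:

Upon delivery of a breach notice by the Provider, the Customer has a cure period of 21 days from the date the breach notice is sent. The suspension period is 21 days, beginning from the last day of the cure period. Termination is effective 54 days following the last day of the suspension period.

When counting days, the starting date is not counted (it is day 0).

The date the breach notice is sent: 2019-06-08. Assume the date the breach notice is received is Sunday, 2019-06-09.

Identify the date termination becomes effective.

2019-09-12

The last day of the cure period: 2019-06-08 + 21 days = 2019-06-29.
Adding 21 calendar days to 2019-06-29 gives 2019-07-20, which is the last day of the suspension period.
The date termination becomes effective: 2019-07-20 + 54 days = 2019-09-12.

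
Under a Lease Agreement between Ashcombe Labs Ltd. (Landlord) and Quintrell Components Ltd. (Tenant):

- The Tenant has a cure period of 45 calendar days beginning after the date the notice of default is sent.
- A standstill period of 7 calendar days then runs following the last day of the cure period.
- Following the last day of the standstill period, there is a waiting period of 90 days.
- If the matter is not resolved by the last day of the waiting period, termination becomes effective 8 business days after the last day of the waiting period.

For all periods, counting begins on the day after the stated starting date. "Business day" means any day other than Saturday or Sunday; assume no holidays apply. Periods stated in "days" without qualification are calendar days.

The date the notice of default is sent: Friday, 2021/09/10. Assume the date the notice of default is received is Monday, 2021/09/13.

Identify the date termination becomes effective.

2022/02/09

The last day of the cure period: 2021/09/10 + 45 days = 2021/10/25.
The last day of the standstill period: 7 calendar days after 2021/10/25 is 2021/11/01.
Adding 90 calendar days to 2021/11/01 gives 2022/01/30, which is the last day of the waiting period.
From Sunday, 2022/01/30, 8 business days (Jan 31, Feb 1, Feb 2, Feb 3, Feb 4, Feb 7, Feb 8, Feb 9, skipping weekends) brings us to Wednesday, 2022/02/09, which is the date termination becomes effective.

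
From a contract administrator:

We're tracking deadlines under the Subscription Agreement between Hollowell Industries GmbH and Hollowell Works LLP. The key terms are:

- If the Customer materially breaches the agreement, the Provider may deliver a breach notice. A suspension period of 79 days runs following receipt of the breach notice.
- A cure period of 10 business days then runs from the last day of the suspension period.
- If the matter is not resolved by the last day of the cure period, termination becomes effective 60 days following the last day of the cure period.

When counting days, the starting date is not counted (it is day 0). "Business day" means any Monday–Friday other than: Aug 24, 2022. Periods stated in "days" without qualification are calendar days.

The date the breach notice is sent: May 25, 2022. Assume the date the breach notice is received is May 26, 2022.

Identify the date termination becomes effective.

Adding 79 calendar days to May 26, 2022 gives Aug 13, 2022, which is the last day of the suspension period.
From Saturday, Aug 13, 2022, 10 business days (Aug 15, Aug 16, Aug 17, Aug 18, Aug 19, Aug 22, Aug 23, Aug 25, Aug 26, Aug 29, skipping weekends and the listed holiday on Aug 24) brings us to Monday, Aug 29, 2022, which is the last day of the cure period.
The date termination becomes effective: Aug 29, 2022 + 60 days = Oct 28, 2022.

Oct 28, 2022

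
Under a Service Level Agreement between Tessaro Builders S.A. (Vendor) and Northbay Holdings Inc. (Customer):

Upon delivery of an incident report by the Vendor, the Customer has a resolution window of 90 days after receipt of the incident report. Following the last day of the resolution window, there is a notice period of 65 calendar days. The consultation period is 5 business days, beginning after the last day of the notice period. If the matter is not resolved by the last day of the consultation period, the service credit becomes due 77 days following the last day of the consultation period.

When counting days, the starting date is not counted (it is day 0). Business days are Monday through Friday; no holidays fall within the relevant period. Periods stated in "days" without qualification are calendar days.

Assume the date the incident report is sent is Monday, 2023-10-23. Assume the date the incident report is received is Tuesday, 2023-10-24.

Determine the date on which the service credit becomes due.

2024-06-19

The last day of the resolution window: 90 calendar days after 2023-10-24 is 2024-01-22.
The last day of the notice period: 2024-01-22 + 65 days = 2024-03-27.
From Wednesday, 2024-03-27, 5 business days (Mar 28, Mar 29, Apr 1, Apr 2, Apr 3, skipping weekends) brings us to Wednesday, 2024-04-03, which is the last day of the consultation period.
The date on which the service credit becomes due: 2024-04-03 + 77 days = 2024-06-19.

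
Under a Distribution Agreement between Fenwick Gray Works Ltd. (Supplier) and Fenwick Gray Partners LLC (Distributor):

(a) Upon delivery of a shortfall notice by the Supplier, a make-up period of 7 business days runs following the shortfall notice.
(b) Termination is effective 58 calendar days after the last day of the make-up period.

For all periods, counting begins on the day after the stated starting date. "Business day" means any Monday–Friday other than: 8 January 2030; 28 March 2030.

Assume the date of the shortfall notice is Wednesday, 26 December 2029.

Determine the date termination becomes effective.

3 March 2030

The last day of the make-up period: counting 7 business days from Wednesday, 26 December 2029 (Dec 27, Dec 28, Dec 31, Jan 1, Jan 2, Jan 3, Jan 4, skipping weekends) reaches Friday, 4 January 2030.
Adding 58 calendar days to 4 January 2030 gives 3 March 2030, which is the date termination becomes effective.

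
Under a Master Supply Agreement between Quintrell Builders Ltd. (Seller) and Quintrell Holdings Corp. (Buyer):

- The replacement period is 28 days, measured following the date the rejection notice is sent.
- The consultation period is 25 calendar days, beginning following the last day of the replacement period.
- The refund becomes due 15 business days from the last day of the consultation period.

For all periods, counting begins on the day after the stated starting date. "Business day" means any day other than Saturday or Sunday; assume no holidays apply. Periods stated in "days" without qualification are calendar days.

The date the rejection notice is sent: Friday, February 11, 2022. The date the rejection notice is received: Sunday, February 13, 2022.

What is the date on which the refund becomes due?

The last day of the replacement period: February 11, 2022 + 28 days = March 11, 2022.
The last day of the consultation period: 25 calendar days after March 11, 2022 is April 5, 2022.
From Tuesday, April 5, 2022, 15 business days (Apr 6, Apr 7, Apr 8, Apr 11, …, Apr 22, Apr 25, Apr 26, skipping weekends) brings us to Tuesday, April 26, 2022, which is the date on which the refund becomes due.

April 26, 2022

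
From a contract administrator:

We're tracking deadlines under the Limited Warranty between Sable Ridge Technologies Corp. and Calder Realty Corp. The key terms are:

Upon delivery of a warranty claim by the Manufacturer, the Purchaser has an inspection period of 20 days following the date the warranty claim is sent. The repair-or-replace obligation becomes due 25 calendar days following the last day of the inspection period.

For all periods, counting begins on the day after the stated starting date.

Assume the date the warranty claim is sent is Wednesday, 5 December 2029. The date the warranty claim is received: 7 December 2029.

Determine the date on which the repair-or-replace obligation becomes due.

Adding 20 calendar days to 5 December 2029 gives 25 December 2029, which is the last day of the inspection period.
Adding 25 calendar days to 25 December 2029 gives 19 January 2030, which is the date on which the repair-or-replace obligation becomes due.

19 January 2030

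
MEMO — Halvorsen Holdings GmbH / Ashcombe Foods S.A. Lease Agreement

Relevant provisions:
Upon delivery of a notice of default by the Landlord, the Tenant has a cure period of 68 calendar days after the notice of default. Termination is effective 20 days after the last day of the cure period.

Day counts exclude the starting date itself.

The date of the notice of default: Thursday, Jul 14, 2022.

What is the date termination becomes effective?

Oct 10, 2022

Adding 68 calendar days to Jul 14, 2022 gives Sep 20, 2022, which is the last day of the cure period.
The date termination becomes effective: Sep 20, 2022 + 20 days = Oct 10, 2022.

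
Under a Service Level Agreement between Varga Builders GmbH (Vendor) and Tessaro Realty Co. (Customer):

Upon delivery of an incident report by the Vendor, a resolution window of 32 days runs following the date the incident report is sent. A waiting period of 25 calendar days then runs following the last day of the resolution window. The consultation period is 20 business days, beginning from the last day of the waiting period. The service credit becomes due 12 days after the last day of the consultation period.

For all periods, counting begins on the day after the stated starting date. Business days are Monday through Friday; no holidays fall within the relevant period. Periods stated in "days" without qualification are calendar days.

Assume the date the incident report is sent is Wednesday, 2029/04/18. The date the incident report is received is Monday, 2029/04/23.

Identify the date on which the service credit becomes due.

2029/07/24

The last day of the resolution window: 2029/04/18 + 32 days = 2029/05/20.
Adding 25 calendar days to 2029/05/20 gives 2029/06/14, which is the last day of the waiting period.
From Thursday, 2029/06/14, 20 business days (Jun 15, Jun 18, Jun 19, Jun 20, …, Jul 10, Jul 11, Jul 12, skipping weekends) brings us to Thursday, 2029/07/12, which is the last day of the consultation period.
The date on which the service credit becomes due: 2029/07/12 + 12 days = 2029/07/24.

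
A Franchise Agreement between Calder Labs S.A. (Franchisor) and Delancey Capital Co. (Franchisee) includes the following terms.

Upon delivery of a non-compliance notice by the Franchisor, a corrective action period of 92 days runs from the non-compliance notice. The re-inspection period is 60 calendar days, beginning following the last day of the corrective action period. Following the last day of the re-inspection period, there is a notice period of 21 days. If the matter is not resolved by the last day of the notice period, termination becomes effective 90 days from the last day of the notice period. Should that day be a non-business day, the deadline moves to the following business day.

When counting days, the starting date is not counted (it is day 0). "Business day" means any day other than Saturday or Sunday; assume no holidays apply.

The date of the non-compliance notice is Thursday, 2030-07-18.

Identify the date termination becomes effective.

The last day of the corrective action period: 92 calendar days after 2030-07-18 is 2030-10-18.
Adding 60 calendar days to 2030-10-18 gives 2030-12-17, which is the last day of the re-inspection period.
The last day of the notice period: 21 calendar days after 2030-12-17 is 2031-01-07.
Adding 90 calendar days to 2031-01-07 gives 2031-04-07, which is the date termination becomes effective. 2031-04-07 is a Monday, so no roll-forward applies.

2031-04-07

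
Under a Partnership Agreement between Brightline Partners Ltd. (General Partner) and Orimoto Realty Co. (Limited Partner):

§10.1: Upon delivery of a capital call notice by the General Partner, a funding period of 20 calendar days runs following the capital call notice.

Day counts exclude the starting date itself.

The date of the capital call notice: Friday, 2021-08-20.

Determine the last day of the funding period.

Adding 20 calendar days to 2021-08-20 gives 2021-09-09, which is the last day of the funding period.

2021-09-09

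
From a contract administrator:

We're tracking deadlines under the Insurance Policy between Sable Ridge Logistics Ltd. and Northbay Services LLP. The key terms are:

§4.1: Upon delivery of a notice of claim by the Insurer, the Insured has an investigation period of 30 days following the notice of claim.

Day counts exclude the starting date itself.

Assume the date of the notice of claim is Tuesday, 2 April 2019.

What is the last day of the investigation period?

2 May 2019

The last day of the investigation period: 2 April 2019 + 30 days = 2 May 2019.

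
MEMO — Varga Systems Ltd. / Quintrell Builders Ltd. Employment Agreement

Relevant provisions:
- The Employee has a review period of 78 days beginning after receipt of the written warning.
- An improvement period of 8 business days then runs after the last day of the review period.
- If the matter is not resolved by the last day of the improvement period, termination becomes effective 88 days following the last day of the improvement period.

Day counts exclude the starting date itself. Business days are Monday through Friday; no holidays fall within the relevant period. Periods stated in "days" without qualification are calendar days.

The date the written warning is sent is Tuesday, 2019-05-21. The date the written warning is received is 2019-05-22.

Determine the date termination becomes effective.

2019-11-16

The last day of the review period: 2019-05-22 + 78 days = 2019-08-08.
The last day of the improvement period: counting 8 business days from Thursday, 2019-08-08 (Aug 9, Aug 12, Aug 13, Aug 14, Aug 15, Aug 16, Aug 19, Aug 20, skipping weekends) reaches Tuesday, 2019-08-20.
The date termination becomes effective: 88 calendar days after 2019-08-20 is 2019-11-16.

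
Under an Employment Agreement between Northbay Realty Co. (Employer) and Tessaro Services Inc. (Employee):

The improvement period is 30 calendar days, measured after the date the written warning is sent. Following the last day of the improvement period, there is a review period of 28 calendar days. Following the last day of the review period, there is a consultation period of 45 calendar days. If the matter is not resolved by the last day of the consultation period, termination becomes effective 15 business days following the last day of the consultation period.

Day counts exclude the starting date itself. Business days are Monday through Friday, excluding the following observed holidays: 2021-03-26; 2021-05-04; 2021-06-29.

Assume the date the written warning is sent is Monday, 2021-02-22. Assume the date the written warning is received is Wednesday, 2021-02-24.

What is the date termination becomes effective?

The last day of the improvement period: 2021-02-22 + 30 days = 2021-03-24.
The last day of the review period: 2021-03-24 + 28 days = 2021-04-21.
Adding 45 calendar days to 2021-04-21 gives 2021-06-05, which is the last day of the consultation period.
The date termination becomes effective: counting 15 business days from Saturday, 2021-06-05 (Jun 7, Jun 8, Jun 9, Jun 10, …, Jun 23, Jun 24, Jun 25, skipping weekends) reaches Friday, 2021-06-25.

2021-06-25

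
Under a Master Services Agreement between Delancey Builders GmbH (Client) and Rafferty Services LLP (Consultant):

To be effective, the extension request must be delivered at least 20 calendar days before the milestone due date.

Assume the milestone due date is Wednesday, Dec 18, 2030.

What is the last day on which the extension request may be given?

Nov 28, 2030

Dec 18, 2030 minus 20 days is Nov 28, 2030.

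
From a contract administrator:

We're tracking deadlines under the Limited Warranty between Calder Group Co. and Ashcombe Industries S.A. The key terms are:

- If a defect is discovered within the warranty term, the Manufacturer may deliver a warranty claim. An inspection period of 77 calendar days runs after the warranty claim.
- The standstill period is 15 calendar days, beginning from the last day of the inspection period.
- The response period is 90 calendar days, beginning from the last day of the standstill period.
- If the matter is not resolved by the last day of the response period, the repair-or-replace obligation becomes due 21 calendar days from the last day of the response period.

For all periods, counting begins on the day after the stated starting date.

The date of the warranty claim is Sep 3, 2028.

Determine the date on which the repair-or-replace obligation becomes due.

The last day of the inspection period: Sep 3, 2028 + 77 days = Nov 19, 2028.
The last day of the standstill period: Nov 19, 2028 + 15 days = Dec 4, 2028.
Adding 90 calendar days to Dec 4, 2028 gives Mar 4, 2029, which is the last day of the response period.
Adding 21 calendar days to Mar 4, 2029 gives Mar 25, 2029, which is the date on which the repair-or-replace obligation becomes due.

Mar 25, 2029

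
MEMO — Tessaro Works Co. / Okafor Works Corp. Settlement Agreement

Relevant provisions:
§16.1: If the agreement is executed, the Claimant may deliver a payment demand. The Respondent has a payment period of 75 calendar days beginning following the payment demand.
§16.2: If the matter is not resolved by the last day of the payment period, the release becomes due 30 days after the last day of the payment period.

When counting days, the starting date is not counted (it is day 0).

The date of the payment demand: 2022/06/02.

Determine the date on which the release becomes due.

The last day of the payment period: 2022/06/02 + 75 days = 2022/08/16.
The date on which the release becomes due: 2022/08/16 + 30 days = 2022/09/15.

2022/09/15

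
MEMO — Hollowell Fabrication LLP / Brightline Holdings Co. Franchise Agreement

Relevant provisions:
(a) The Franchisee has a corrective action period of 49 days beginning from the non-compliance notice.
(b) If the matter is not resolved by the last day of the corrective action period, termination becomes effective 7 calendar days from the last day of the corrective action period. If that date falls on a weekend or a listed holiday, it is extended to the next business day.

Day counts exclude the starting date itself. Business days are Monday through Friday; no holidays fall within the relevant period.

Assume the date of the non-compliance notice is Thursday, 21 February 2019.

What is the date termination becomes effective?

18 April 2019

Adding 49 calendar days to 21 February 2019 gives 11 April 2019, which is the last day of the corrective action period.
The date termination becomes effective: 7 calendar days after 11 April 2019 is 18 April 2019. 18 April 2019 is a Thursday, so no roll-forward applies.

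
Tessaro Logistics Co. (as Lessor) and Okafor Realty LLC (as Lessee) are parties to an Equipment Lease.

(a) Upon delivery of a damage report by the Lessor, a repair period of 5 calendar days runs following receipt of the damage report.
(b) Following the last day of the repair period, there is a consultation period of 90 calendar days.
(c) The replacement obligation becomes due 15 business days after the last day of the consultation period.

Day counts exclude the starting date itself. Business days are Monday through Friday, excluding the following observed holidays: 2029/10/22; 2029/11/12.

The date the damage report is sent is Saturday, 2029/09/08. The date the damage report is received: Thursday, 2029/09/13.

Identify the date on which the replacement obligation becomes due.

2030/01/07

Adding 5 calendar days to 2029/09/13 gives 2029/09/18, which is the last day of the repair period.
The last day of the consultation period: 90 calendar days after 2029/09/18 is 2029/12/17.
From Monday, 2029/12/17, 15 business days (Dec 18, Dec 19, Dec 20, Dec 21, …, Jan 3, Jan 4, Jan 7, skipping weekends) brings us to Monday, 2030/01/07, which is the date on which the replacement obligation becomes due.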